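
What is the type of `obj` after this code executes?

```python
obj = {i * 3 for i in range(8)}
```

A set comprehension {expr for x in iterable} produces a set

set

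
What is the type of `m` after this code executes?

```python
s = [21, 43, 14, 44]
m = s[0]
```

Indexing a list of ints returns int (s[0] = 21)

int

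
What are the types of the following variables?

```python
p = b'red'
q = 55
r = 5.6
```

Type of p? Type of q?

p is bytes; q is int

bytes, int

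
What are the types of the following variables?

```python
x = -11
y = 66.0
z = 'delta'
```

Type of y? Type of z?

y is float; z is str

float, str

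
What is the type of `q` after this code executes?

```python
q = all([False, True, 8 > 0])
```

all() returns bool

bool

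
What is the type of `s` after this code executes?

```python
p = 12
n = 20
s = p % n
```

int % int returns int (12 % 20 = 12)

int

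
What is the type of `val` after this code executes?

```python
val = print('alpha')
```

print() returns None

NoneType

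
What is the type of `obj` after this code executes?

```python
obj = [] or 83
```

'or' returns first truthy value (83, which is int)

int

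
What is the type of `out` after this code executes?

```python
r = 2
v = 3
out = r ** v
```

int ** positive int returns int (2 ** 3 = 8)

int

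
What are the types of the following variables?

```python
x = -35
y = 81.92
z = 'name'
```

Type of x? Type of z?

x is int; z is str

int, str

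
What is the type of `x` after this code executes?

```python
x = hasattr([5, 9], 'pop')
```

hasattr() returns bool

bool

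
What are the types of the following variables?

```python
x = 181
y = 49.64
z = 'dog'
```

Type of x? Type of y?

x is int; y is float

int, float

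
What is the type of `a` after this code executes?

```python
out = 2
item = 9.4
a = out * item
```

int * float returns float (2 * 9.4 = 18.8)

float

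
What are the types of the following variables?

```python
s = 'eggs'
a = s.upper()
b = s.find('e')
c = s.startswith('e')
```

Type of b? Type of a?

str.find() returns int; str.upper() returns str

int, str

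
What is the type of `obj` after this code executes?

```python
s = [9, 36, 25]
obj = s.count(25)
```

list.count() returns int

int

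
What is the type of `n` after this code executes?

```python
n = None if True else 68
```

Ternary: condition is True, if branch (None) taken → NoneType

NoneType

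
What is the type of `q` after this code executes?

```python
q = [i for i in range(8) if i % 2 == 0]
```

A list comprehension [...] produces a list

list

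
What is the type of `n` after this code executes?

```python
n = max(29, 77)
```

max() of ints returns int

int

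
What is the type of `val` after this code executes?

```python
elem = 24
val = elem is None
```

'is' comparison returns bool

bool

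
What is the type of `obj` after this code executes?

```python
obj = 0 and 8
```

'and' returns the first falsy value (0, which is int)

int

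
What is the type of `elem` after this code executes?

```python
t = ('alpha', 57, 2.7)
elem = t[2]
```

Index 2 of tuple is 2.7 which is float

float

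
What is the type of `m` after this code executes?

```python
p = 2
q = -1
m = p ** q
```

int ** negative int returns float

float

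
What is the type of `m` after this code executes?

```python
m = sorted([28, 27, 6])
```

sorted() always returns list

list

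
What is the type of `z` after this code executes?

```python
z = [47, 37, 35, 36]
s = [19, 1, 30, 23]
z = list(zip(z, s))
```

list(zip(...)) returns a list of tuples

list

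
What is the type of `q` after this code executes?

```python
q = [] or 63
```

'or' returns first truthy value (63, which is int)

int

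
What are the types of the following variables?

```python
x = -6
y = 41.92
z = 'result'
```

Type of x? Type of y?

x is int; y is float

int, float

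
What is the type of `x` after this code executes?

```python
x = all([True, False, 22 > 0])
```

all() returns bool

bool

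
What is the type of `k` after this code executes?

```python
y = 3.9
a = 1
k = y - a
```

float - int returns float (3.9 - 1 = 2.9)

float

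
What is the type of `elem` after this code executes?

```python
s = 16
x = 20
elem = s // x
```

int // int returns int (16 // 20 = 0)

int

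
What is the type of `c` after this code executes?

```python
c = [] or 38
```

'or' returns first truthy value (38, which is int)

int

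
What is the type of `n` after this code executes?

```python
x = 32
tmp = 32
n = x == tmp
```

Equality comparison returns bool

bool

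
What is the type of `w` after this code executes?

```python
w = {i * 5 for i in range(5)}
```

A set comprehension {expr for x in iterable} produces a set

set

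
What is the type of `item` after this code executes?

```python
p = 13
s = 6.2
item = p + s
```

int + float returns float (13 + 6.2 = 19.2)

float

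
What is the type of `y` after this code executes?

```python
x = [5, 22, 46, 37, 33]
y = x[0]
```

Indexing a list of ints returns int (x[0] = 5)

int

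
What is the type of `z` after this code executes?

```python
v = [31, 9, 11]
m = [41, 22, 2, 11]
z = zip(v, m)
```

zip() returns a zip iterator object

zip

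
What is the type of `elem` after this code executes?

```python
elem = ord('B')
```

ord() returns int (Unicode code point)

int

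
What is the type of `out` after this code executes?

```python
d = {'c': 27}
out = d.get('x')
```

dict.get() returns None when key 'x' is not found and no default given

NoneType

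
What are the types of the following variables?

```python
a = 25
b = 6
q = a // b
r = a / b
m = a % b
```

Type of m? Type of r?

int % int returns int; int / int returns float

int, float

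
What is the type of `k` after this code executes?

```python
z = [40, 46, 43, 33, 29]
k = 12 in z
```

'in' operator returns bool

bool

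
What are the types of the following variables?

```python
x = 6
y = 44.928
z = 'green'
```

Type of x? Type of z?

x is int; z is str

int, str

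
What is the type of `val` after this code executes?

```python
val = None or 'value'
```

'or' with None returns the other value ('value', str)

str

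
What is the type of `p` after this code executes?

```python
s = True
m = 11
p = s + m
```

bool + int returns int (True is 1, so 1 + 11 = 12)

int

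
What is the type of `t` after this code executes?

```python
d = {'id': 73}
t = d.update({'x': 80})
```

dict.update() returns None

NoneType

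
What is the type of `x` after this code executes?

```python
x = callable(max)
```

callable() returns bool

bool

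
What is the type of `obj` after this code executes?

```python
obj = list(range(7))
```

list(range(...)) returns list

list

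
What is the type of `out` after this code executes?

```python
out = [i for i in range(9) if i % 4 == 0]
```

A list comprehension [...] produces a list

list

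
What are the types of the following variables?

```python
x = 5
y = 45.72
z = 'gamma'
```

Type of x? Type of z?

x is int; z is str

int, str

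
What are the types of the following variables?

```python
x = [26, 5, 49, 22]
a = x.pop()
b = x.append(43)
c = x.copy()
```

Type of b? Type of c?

list.append() returns None; list.copy() returns list

NoneType, list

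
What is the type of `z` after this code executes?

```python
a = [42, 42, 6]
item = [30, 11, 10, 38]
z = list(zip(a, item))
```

list(zip(...)) returns a list of tuples

list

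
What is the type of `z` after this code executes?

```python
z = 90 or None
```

'or' returns first truthy value (90, int)

int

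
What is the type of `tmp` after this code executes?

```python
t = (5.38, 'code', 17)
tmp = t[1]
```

Index 1 of tuple is 'code' which is str

str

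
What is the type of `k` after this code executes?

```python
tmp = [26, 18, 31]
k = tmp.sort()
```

list.sort() returns None (sorts in place)

NoneType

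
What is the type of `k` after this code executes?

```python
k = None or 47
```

'or' with None returns the other value (47, int)

int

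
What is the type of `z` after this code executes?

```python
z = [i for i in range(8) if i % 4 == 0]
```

A list comprehension [...] produces a list

list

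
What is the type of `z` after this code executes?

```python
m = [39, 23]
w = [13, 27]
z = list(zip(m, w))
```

list(zip(...)) returns a list of tuples

list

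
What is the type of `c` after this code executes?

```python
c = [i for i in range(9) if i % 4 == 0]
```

A list comprehension [...] produces a list

list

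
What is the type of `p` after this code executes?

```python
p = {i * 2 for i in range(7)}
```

A set comprehension {expr for x in iterable} produces a set

set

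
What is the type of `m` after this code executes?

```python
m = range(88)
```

range() returns a range object

range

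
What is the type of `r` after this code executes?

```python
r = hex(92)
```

hex() returns str representation

str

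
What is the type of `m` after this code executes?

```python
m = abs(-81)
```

abs() of int returns int

int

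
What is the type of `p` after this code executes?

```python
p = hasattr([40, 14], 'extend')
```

hasattr() returns bool

bool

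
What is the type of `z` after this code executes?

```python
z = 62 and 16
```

'and' returns the last value when all truthy (16, which is int)

int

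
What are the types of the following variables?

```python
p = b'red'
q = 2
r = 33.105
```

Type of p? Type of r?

p is bytes; r is float

bytes, float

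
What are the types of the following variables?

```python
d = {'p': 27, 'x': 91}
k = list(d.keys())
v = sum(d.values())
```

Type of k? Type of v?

list(...) returns list; sum of int values returns int

list, int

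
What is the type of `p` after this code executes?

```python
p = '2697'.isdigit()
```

str.isdigit() returns bool

bool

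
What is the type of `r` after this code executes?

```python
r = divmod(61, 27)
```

divmod() returns a tuple (quotient, remainder)

tuple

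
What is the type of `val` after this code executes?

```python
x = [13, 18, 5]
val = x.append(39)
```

list.append() returns None (mutates in place)

NoneType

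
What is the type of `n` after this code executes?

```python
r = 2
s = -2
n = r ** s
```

int ** negative int returns float

float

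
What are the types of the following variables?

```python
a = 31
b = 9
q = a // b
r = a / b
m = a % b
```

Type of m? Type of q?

int % int returns int; int // int returns int

int, int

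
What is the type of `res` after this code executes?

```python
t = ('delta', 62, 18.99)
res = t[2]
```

Index 2 of tuple is 18.99 which is float

float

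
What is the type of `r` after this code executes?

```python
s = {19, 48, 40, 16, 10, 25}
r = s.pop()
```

Popping from a set of ints returns int

int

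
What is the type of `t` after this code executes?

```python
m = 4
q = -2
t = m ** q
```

int ** negative int returns float

float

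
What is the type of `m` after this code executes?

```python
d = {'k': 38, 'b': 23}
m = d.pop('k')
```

dict.pop() returns the value (int)

int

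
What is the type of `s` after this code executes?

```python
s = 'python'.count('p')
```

str.count() returns int

int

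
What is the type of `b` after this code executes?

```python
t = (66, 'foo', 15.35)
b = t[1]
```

Index 1 of tuple is 'foo' which is str

str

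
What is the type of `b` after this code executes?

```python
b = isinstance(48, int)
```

isinstance() returns bool

bool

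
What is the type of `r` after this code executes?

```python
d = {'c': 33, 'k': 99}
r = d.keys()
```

.keys() returns a dict_keys view object

dict_keys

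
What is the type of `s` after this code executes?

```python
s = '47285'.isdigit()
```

str.isdigit() returns bool

bool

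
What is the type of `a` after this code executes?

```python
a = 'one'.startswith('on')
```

str.startswith() returns bool

bool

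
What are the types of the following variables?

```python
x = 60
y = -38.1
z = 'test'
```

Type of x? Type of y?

x is int; y is float

int, float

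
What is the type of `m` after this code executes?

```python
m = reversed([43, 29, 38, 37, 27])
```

reversed() on a list returns a list_reverseiterator

list_reverseiterator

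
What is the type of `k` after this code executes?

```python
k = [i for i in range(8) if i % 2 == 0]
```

A list comprehension [...] produces a list

list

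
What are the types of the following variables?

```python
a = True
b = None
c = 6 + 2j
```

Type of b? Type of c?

b is NoneType; c is complex

NoneType, complex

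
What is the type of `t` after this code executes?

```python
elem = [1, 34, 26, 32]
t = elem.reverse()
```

list.reverse() returns None

NoneType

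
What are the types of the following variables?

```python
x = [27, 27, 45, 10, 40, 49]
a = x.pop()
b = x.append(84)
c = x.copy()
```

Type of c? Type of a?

list.copy() returns list; list.pop() returns the element (int)

list, int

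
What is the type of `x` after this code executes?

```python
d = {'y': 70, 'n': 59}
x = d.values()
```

.values() returns a dict_values view object

dict_values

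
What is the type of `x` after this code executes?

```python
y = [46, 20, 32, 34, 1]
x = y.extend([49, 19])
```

list.extend() returns None

NoneType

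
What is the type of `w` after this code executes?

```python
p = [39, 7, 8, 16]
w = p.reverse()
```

list.reverse() returns None

NoneType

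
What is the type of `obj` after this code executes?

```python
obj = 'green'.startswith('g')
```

str.startswith() returns bool

bool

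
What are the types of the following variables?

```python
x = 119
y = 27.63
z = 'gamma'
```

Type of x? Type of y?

x is int; y is float

int, float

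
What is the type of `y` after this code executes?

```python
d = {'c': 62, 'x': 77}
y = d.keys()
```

.keys() returns a dict_keys view object

dict_keys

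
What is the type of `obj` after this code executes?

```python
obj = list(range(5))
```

list(range(...)) returns list

list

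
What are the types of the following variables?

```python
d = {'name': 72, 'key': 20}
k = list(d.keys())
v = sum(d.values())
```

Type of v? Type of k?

sum of int values returns int; list(...) returns list

int, list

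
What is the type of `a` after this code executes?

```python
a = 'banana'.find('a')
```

str.find() returns int (index, or -1)

int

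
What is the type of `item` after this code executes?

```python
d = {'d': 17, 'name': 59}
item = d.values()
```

.values() returns a dict_values view object

dict_values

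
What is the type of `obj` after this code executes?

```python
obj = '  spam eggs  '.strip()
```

str.strip() returns str

str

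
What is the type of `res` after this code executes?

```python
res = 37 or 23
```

'or' returns the first truthy value (37, which is int)

int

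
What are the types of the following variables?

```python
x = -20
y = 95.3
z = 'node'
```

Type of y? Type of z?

y is float; z is str

float, str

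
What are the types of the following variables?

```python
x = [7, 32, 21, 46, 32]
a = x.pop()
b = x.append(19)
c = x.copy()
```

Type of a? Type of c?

list.pop() returns the element (int); list.copy() returns list

int, list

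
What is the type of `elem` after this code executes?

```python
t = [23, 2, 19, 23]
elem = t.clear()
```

list.clear() returns None

NoneType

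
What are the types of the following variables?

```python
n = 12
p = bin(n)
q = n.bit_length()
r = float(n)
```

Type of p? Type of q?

bin() returns str; int.bit_length() returns int

str, int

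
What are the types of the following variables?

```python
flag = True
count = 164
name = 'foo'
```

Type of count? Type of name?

count is int; name is str

int, str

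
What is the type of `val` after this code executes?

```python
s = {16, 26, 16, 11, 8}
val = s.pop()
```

Popping from a set of ints returns int

int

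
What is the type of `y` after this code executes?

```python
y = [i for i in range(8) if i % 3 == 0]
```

A list comprehension [...] produces a list

list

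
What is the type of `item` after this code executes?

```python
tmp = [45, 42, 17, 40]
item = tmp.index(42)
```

list.index() returns int

int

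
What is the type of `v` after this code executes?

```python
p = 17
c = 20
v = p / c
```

int / int always returns float in Python 3 (17 / 20 = 0.85)

float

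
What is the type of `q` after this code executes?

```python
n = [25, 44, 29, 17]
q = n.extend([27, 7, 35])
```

list.extend() returns None

NoneType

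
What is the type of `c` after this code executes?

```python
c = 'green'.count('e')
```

str.count() returns int

int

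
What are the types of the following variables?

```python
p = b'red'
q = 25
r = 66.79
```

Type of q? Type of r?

q is int; r is float

int, float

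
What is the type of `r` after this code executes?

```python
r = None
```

None has type NoneType

NoneType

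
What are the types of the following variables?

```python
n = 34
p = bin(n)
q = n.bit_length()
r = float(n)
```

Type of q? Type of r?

int.bit_length() returns int; float() returns float

int, float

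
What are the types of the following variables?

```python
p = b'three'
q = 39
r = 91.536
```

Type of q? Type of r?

q is int; r is float

int, float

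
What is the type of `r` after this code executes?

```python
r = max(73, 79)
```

max() of ints returns int

int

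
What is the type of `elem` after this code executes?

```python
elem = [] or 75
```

'or' returns first truthy value (75, which is int)

int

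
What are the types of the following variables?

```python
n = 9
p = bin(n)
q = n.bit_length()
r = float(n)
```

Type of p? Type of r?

bin() returns str; float() returns float

str, float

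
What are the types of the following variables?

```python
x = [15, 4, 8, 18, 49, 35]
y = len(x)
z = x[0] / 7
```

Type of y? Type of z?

len() returns int; int / int returns float

int, float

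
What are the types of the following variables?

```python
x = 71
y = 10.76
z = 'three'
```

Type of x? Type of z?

x is int; z is str

int, str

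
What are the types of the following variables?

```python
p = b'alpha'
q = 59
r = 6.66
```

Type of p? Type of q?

p is bytes; q is int

bytes, int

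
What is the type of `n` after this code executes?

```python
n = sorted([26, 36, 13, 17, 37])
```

sorted() always returns list

list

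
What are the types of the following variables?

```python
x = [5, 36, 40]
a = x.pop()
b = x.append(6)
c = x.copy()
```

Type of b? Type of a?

list.append() returns None; list.pop() returns the element (int)

NoneType, int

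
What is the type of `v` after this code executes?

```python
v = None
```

None has type NoneType

NoneType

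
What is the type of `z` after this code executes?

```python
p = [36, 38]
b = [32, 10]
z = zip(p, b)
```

zip() returns a zip iterator object

zip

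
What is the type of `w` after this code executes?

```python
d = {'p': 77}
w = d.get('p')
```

dict.get() returns the value (int) when key is found

int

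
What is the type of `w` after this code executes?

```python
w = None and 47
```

'and' returns first falsy value (None)

NoneType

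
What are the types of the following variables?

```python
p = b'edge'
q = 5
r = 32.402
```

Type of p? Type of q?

p is bytes; q is int

bytes, int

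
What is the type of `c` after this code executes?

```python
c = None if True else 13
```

Ternary: condition is True, if branch (None) taken → NoneType

NoneType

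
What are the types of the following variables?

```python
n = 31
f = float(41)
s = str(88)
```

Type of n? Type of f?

n is int; f is float

int, float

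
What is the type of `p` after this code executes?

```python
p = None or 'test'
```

'or' with None returns the other value ('test', str)

str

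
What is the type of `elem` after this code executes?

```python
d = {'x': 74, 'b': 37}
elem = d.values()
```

.values() returns a dict_values view object

dict_values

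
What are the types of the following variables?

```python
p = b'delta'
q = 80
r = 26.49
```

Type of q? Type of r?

q is int; r is float

int, float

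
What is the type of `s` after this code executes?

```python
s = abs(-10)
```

abs() of int returns int

int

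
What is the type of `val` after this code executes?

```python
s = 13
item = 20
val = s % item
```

int % int returns int (13 % 20 = 13)

int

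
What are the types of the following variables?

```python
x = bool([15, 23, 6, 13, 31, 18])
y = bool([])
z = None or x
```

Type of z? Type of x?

None or <bool> returns the bool; bool() returns bool

bool, bool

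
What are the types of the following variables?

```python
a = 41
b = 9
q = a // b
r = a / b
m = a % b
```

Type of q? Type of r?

int // int returns int; int / int returns float

int, float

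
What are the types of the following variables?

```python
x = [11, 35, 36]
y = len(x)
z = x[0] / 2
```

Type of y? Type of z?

len() returns int; int / int returns float

int, float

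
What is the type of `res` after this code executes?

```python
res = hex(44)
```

hex() returns str representation

str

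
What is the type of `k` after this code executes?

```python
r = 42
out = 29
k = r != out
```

Comparison operators return bool

bool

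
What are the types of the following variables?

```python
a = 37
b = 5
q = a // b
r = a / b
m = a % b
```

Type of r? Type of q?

int / int returns float; int // int returns int

float, int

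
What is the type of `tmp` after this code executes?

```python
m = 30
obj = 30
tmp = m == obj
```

Equality comparison returns bool

bool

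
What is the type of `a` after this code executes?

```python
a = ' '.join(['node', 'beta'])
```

str.join() returns str

str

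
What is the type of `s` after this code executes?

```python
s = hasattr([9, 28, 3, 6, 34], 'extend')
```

hasattr() returns bool

bool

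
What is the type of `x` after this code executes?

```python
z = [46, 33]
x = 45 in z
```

'in' operator returns bool

bool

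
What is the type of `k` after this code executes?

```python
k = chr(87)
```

chr() returns str (single character)

str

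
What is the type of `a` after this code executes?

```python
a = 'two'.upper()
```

str.upper() returns str

str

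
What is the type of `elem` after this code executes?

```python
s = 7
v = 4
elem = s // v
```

int // int returns int (7 // 4 = 1)

int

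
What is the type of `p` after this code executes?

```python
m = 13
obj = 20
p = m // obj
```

int // int returns int (13 // 20 = 0)

int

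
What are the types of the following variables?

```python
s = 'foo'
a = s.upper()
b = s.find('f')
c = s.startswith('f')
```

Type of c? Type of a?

str.startswith() returns bool; str.upper() returns str

bool, str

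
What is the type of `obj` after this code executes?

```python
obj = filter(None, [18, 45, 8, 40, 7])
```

filter() returns a filter iterator object

filter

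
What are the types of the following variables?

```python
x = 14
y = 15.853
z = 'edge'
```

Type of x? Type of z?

x is int; z is str

int, str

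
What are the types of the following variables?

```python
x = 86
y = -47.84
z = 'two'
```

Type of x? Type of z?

x is int; z is str

int, str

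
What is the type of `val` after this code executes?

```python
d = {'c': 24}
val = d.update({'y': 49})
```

dict.update() returns None

NoneType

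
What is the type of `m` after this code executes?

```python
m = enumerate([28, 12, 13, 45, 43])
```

enumerate() returns an enumerate iterator object

enumerate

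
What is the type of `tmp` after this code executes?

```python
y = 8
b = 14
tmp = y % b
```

int % int returns int (8 % 14 = 8)

int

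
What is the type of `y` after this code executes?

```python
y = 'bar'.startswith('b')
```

str.startswith() returns bool

bool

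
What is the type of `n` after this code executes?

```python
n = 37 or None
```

'or' returns first truthy value (37, int)

int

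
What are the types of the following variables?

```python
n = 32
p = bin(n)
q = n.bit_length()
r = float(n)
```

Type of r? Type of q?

float() returns float; int.bit_length() returns int

float, int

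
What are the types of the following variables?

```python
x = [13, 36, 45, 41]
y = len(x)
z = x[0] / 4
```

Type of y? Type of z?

len() returns int; int / int returns float

int, float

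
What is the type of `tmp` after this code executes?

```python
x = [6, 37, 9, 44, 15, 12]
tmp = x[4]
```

Indexing a list of ints returns int (x[4] = 15)

int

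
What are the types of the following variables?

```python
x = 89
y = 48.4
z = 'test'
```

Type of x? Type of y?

x is int; y is float

int, float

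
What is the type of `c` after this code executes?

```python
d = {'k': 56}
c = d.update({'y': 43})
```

dict.update() returns None

NoneType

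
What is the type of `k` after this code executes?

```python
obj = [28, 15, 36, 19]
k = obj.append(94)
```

list.append() returns None (mutates in place)

NoneType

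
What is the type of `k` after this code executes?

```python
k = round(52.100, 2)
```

round() with ndigits arg returns float

float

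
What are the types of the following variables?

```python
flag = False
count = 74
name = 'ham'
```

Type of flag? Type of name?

flag is bool; name is str

bool, str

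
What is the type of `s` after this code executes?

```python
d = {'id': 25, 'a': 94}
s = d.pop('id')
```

dict.pop() returns the value (int)

int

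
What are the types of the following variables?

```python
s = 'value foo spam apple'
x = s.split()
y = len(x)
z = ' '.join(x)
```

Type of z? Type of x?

str.join() returns str; str.split() returns list

str, list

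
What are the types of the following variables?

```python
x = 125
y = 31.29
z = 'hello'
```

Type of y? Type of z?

y is float; z is str

float, str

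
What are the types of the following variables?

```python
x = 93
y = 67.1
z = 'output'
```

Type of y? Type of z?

y is float; z is str

float, str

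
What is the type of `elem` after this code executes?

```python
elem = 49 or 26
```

'or' returns the first truthy value (49, which is int)

int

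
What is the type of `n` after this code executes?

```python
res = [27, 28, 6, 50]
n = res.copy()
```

list.copy() returns list

list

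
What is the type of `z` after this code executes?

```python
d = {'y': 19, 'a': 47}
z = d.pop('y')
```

dict.pop() returns the value (int)

int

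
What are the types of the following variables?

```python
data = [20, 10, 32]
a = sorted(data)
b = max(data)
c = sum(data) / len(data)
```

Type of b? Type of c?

max of ints returns int; int / int returns float

int, float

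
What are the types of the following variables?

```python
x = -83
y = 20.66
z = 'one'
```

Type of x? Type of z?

x is int; z is str

int, str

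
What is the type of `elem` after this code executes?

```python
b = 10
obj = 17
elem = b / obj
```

int / int always returns float in Python 3 (10 / 17 = 0.588235)

float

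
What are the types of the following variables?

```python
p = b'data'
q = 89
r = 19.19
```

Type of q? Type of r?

q is int; r is float

int, float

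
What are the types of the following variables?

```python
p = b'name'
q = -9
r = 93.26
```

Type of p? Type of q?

p is bytes; q is int

bytes, int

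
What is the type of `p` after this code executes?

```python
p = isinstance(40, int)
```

isinstance() returns bool

bool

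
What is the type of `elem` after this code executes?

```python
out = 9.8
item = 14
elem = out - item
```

float - int returns float (9.8 - 14 = -4.2)

float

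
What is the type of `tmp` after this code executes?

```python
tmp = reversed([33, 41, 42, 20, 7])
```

reversed() on a list returns a list_reverseiterator

list_reverseiterator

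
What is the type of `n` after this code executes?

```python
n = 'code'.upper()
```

str.upper() returns str

str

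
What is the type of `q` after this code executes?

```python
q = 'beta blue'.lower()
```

str.lower() returns str

str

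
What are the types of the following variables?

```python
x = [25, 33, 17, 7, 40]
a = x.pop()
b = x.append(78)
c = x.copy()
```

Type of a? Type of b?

list.pop() returns the element (int); list.append() returns None

int, NoneType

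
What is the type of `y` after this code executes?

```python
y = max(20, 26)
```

max() of ints returns int

int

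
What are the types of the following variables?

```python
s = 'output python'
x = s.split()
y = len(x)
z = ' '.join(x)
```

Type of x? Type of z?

str.split() returns list; str.join() returns str

list, str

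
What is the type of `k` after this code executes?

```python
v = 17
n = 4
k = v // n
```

int // int returns int (17 // 4 = 4)

int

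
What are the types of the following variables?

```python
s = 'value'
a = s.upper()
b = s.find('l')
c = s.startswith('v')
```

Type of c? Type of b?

str.startswith() returns bool; str.find() returns int

bool, int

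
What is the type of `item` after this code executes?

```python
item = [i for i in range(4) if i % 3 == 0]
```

A list comprehension [...] produces a list

list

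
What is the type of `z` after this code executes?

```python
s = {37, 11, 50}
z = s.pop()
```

Popping from a set of ints returns int

int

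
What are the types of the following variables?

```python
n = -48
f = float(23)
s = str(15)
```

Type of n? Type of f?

n is int; f is float

int, float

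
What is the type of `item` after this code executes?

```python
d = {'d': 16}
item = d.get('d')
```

dict.get() returns the value (int) when key is found

int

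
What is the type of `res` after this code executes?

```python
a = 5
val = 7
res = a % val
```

int % int returns int (5 % 7 = 5)

int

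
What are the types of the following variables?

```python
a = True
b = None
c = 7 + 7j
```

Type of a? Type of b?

a is bool; b is NoneType

bool, NoneType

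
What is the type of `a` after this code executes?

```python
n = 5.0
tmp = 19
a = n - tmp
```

float - int returns float (5.0 - 19 = -14.0)

float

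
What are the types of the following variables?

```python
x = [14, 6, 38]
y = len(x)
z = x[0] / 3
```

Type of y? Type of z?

len() returns int; int / int returns float

int, float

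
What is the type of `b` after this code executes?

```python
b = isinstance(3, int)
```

isinstance() returns bool

bool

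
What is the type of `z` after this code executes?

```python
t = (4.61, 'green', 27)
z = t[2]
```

Index 2 of tuple is 27 which is int

int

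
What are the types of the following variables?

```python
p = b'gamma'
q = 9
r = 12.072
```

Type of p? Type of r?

p is bytes; r is float

bytes, float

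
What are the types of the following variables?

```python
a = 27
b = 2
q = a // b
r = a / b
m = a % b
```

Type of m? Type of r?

int % int returns int; int / int returns float

int, float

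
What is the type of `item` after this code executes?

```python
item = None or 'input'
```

'or' with None returns the other value ('input', str)

str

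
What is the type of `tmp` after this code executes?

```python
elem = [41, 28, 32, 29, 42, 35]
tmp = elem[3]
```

Indexing a list of ints returns int (elem[3] = 29)

int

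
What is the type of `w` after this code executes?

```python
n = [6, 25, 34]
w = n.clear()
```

list.clear() returns None

NoneType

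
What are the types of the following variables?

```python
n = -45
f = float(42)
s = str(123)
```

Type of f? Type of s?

f is float; s is str

float, str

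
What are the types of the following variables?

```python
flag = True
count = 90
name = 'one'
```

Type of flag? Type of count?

flag is bool; count is int

bool, int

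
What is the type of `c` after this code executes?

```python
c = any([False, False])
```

any() returns bool

bool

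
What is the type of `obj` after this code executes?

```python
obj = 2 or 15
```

'or' returns the first truthy value (2, which is int)

int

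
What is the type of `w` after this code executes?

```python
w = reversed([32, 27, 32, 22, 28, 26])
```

reversed() on a list returns a list_reverseiterator

list_reverseiterator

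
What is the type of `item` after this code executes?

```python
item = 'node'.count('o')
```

str.count() returns int

int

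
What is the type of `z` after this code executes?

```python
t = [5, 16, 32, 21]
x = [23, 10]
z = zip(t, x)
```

zip() returns a zip iterator object

zip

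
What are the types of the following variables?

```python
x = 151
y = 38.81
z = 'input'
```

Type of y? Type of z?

y is float; z is str

float, str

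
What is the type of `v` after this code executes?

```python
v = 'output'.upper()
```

str.upper() returns str

str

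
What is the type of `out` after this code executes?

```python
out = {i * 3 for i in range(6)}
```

A set comprehension {expr for x in iterable} produces a set

set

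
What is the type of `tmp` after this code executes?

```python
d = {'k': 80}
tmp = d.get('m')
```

dict.get() returns None when key 'm' is not found and no default given

NoneType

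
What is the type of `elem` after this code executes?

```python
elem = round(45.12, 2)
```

round() with ndigits arg returns float

float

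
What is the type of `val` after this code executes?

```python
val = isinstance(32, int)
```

isinstance() returns bool

bool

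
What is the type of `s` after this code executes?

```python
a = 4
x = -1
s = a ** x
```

int ** negative int returns float

float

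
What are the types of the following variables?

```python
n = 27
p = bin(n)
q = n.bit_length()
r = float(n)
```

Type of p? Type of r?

bin() returns str; float() returns float

str, float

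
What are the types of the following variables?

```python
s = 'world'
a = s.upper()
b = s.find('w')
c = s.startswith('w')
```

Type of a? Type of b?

str.upper() returns str; str.find() returns int

str, int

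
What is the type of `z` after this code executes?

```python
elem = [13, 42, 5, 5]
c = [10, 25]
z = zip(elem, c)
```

zip() returns a zip iterator object

zip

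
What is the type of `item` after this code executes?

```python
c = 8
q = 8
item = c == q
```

Equality comparison returns bool

bool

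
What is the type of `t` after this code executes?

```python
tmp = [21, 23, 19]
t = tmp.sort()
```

list.sort() returns None (sorts in place)

NoneType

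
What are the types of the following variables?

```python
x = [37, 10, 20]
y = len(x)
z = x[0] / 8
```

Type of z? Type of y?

int / int returns float; len() returns int

float, int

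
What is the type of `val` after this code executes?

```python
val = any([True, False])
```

any() returns bool

bool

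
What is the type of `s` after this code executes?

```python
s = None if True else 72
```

Ternary: condition is True, if branch (None) taken → NoneType

NoneType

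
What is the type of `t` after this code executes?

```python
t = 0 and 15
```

'and' returns the first falsy value (0, which is int)

int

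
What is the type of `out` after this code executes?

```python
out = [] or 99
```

'or' returns first truthy value (99, which is int)

int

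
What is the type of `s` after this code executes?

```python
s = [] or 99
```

'or' returns first truthy value (99, which is int)

int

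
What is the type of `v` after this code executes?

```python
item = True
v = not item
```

'not' always returns bool

bool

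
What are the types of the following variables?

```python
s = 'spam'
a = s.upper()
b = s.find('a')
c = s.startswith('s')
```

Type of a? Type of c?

str.upper() returns str; str.startswith() returns bool

str, bool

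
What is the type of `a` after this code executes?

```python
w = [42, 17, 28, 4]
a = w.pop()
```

list.pop() returns the popped element (int here)

int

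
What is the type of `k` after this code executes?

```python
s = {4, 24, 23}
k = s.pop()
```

Popping from a set of ints returns int

int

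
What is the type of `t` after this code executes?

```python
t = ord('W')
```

ord() returns int (Unicode code point)

int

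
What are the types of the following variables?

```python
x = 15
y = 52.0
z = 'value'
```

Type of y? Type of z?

y is float; z is str

float, str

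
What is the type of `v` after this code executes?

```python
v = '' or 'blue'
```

'or' returns first truthy value ('blue', which is str)

str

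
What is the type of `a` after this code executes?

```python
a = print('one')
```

print() returns None

NoneType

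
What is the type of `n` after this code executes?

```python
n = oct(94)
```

oct() returns str representation

str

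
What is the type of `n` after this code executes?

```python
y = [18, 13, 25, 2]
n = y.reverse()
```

list.reverse() returns None

NoneType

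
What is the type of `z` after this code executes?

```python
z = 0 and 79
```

'and' returns the first falsy value (0, which is int)

int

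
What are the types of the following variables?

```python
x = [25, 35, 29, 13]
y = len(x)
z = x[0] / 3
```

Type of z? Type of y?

int / int returns float; len() returns int

float, int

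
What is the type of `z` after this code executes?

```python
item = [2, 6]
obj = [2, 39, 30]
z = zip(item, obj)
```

zip() returns a zip iterator object

zip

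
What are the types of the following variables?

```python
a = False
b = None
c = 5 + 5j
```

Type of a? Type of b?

a is bool; b is NoneType

bool, NoneType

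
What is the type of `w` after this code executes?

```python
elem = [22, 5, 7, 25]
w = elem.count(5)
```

list.count() returns int

int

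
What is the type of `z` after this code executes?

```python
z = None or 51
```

'or' with None returns the other value (51, int)

int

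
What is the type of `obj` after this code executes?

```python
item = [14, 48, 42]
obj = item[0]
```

Indexing a list of ints returns int (item[0] = 14)

int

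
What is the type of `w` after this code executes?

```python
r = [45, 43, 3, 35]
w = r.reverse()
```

list.reverse() returns None

NoneType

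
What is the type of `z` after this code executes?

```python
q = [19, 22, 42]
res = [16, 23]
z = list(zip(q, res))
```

list(zip(...)) returns a list of tuples

list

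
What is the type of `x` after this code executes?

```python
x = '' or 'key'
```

'or' returns first truthy value ('key', which is str)

str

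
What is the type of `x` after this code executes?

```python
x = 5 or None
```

'or' returns first truthy value (5, int)

int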